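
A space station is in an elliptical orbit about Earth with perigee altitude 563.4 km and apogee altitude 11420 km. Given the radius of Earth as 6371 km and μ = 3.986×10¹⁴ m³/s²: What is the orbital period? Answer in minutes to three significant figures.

T ≈ 228 minutes

r_p = 6371 + 563.4 = 6934.4 km = 6.9344×10⁶ m.
r_a = 6371 + 11420 = 17791 km = 1.7791×10⁷ m.
Semi-major axis a = (r_p + r_a)/2 = (6934.4 + 17791)/2 = 12363 km = 1.236×10⁷ m.
By Kepler's third law T = 2π√(a³/μ) = 2π × 2.177×10³ = 1.368×10⁴ s.
= 228.0 minutes.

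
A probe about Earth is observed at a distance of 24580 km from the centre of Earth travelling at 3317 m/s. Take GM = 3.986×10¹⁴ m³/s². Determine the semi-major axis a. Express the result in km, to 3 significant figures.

r = 2.458×10⁷ m.
Specific orbital energy ε = v²/2 − μ/r = (3317)²/2 − 3.986×10¹⁴/2.458×10⁷ = -1.072×10⁷ J/kg.
Since ε = −μ/(2a), a = −μ/(2ε) = 1.860×10⁷ m = 18600 km.

a ≈ 18600 km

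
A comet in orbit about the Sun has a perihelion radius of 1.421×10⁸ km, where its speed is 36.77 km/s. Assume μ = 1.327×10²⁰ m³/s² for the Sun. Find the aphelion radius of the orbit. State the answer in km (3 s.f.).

aphelion radius ≈ 3.73×10⁸ km

r_p = 1.421×10¹¹ m.
Specific energy ε = v²/2 − μ/r = -2.578×10⁸ J/kg, so a = −μ/(2ε) = 2.573×10¹¹ m.
The apsides satisfy r_p + r_a = 2a, so the aphelion radius is 2a − r_p = 3.726×10¹¹ m = 3.7257×10⁸ km.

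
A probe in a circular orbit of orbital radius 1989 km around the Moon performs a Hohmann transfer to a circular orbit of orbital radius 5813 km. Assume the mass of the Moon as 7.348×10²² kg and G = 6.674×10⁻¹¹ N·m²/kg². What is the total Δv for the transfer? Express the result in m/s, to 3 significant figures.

μ = GM = 6.674×10⁻¹¹ × 7.348×10²² = 4.904×10¹² m³/s².
r₁ = 1989 km = 1.989×10⁶ m.
r₂ = 5813 km = 5.813×10⁶ m.
Transfer ellipse a_t = (r₁ + r₂)/2 = 3.901×10⁶ m.
At r₁: circular v_c1 = √(μ/r₁) = 1570 m/s; transfer-perilune v_p = √[μ(2/r₁ − 1/a_t)] = 1917 m/s.
Δv₁ = v_p − v_c1 = 346.6 m/s.
At r₂: circular v_c2 = √(μ/r₂) = 918.5 m/s; transfer-apolune v_a = √[μ(2/r₂ − 1/a_t)] = 655.9 m/s.
Δv₂ = v_c2 − v_a = 262.6 m/s.
Total Δv = Δv₁ + Δv₂ = 609.2 m/s.

Δv_total ≈ 609 m/s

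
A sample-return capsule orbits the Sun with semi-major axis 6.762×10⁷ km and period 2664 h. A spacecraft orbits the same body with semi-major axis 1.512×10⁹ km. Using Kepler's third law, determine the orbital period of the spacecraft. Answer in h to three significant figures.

Kepler's third law: T² ∝ a³, so T₂ = T₁ (a₂/a₁)^(3/2).
a₂/a₁ = 22.36, (a₂/a₁)^(3/2) = 105.7.
T₂ = 2664 × 105.7 = 2.817×10⁵ h.

T₂ ≈ 2.82×10⁵ h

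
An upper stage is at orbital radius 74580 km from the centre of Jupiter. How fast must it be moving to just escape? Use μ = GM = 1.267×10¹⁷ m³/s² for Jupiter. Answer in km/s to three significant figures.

r = 74580 km = 7.458×10⁷ m.
Escape speed v_esc = √(2μ/r) = √(2 × 1.267×10¹⁷ / 7.458×10⁷) = √(3.398×10⁹) = 58290 m/s.
= 58.29 km/s.

v_esc ≈ 58.3 km/s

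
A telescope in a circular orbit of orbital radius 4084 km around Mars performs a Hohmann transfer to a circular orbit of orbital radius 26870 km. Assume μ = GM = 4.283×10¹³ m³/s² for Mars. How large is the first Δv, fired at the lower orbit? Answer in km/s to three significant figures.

r₁ = 4084 km = 4.084×10⁶ m.
r₂ = 26870 km = 2.687×10⁷ m.
Transfer ellipse a_t = (r₁ + r₂)/2 = 1.548×10⁷ m.
At r₁: circular v_c1 = √(μ/r₁) = 3238 m/s; transfer-periapsis v_p = √[μ(2/r₁ − 1/a_t)] = 4267 m/s.
Δv₁ = v_p − v_c1 = 1029 m/s.
= 1.029 km/s.

Δv ≈ 1.03 km/s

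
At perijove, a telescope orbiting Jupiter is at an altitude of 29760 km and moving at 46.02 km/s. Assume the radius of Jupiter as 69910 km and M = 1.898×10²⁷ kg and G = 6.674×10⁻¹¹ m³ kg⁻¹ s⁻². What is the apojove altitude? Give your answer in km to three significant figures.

apojove altitude ≈ 4.28×10⁵ km

μ = GM = 6.674×10⁻¹¹ × 1.898×10²⁷ = 1.267×10¹⁷ m³/s².
r_p = 69910 + 29760 = 99670 km = 9.967×10⁷ m.
Specific energy ε = v²/2 − μ/r = -2.120×10⁸ J/kg, so a = −μ/(2ε) = 2.988×10⁸ m.
The apsides satisfy r_p + r_a = 2a, so the apojove radius is 2a − r_p = 4.978×10⁸ m = 4.9784×10⁵ km.
Apojove altitude = 4.9784×10⁵ − 69910 = 4.2793×10⁵ km.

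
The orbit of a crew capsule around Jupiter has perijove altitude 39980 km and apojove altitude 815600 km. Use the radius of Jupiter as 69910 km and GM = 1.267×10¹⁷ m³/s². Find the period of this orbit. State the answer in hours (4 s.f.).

T ≈ 54.44 hours

r_p = 69910 + 39980 = 109890 km = 1.0989×10⁸ m.
r_a = 69910 + 815600 = 885510 km = 8.8551×10⁸ m.
Semi-major axis a = (r_p + r_a)/2 = (1.0989×10⁵ + 8.8551×10⁵)/2 = 4.9770×10⁵ km = 4.977×10⁸ m.
By Kepler's third law T = 2π√(a³/μ) = 2π × 3.119×10⁴ = 1.960×10⁵ s.
= 54.44 hours.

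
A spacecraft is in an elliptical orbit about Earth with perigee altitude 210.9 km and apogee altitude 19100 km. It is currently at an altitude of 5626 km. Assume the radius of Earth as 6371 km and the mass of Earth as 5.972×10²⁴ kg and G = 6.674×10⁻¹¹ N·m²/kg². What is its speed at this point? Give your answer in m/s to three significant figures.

v ≈ 6450 m/s

μ = GM = 6.674×10⁻¹¹ × 5.972×10²⁴ = 3.986×10¹⁴ m³/s².
r_p = 6371 + 210.9 = 6581.9 km = 6.5819×10⁶ m.
r_a = 6371 + 19100 = 25471 km = 2.5471×10⁷ m.
r = 6371 + 5626 = 11997 km = 1.200×10⁷ m.
Semi-major axis a = (r_p + r_a)/2 = 16026 km = 1.603×10⁷ m.
Vis-viva: v² = μ(2/r − 1/a) = 3.986×10¹⁴ × (1.667×10⁻⁷ − 6.240×10⁻⁸) = 4.158×10⁷ m²/s².
v = 6448 m/s.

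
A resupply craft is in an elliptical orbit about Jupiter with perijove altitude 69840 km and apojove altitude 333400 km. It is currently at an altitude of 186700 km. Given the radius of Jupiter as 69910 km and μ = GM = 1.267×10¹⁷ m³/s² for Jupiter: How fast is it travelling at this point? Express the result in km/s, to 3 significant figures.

v ≈ 22.8 km/s

r_p = 69910 + 69840 = 139750 km = 1.3975×10⁸ m.
r_a = 69910 + 333400 = 403310 km = 4.0331×10⁸ m.
r = 69910 + 186700 = 2.5661×10⁵ km = 2.566×10⁸ m.
Semi-major axis a = (r_p + r_a)/2 = 2.7153×10⁵ km = 2.715×10⁸ m.
Vis-viva: v² = μ(2/r − 1/a) = 1.267×10¹⁷ × (7.794×10⁻⁹ − 3.683×10⁻⁹) = 5.209×10⁸ m²/s².
v = 22820 m/s = 22.82 km/s.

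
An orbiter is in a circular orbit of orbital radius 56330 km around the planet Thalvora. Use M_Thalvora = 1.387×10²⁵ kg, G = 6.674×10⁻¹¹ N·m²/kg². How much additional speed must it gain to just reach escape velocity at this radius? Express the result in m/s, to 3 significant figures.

μ = GM = 6.674×10⁻¹¹ × 1.387×10²⁵ = 9.257×10¹⁴ m³/s².
r = 56330 km = 5.633×10⁷ m.
Circular speed v_c = √(μ/r) = 4054 m/s.
Escape speed v_esc = √(2μ/r) = √2 × v_c = 5733 m/s.
Δv = v_esc − v_c = 1679 m/s.

Δv ≈ 1680 m/s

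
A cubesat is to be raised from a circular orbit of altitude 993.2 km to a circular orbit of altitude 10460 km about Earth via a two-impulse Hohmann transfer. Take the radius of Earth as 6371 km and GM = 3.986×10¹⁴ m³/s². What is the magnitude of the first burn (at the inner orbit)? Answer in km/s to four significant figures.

Δv ≈ 1.321 km/s

r₁ = 6371 + 993.2 = 7364.2 km = 7.3642×10⁶ m.
r₂ = 6371 + 10460 = 16831 km = 1.6831×10⁷ m.
Transfer ellipse a_t = (r₁ + r₂)/2 = 1.210×10⁷ m.
At r₁: circular v_c1 = √(μ/r₁) = 7357 m/s; transfer-perigee v_p = √[μ(2/r₁ − 1/a_t)] = 8678 m/s.
Δv₁ = v_p − v_c1 = 1321 m/s.
= 1.321 km/s.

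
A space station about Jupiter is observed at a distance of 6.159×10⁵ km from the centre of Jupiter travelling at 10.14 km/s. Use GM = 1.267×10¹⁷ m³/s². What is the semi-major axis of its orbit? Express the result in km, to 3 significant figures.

a ≈ 4.11×10⁵ km

r = 6.159×10⁸ m.
Specific orbital energy ε = v²/2 − μ/r = (10140)²/2 − 1.267×10¹⁷/6.159×10⁸ = -1.543×10⁸ J/kg.
Since ε = −μ/(2a), a = −μ/(2ε) = 4.105×10⁸ m = 4.1055×10⁵ km.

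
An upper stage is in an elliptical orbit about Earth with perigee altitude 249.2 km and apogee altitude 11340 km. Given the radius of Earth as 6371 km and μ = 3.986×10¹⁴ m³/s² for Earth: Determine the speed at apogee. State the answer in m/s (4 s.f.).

v ≈ 3500 m/s

r_p = 6371 + 249.2 = 6620.2 km = 6.6202×10⁶ m.
r_a = 6371 + 11340 = 17711 km = 1.7711×10⁷ m.
Semi-major axis a = (r_p + r_a)/2 = 12166 km = 1.217×10⁷ m.
Vis-viva: v² = μ(2/r − 1/a) = 3.986×10¹⁴ × (1.129×10⁻⁷ − 8.220×10⁻⁸) = 1.225×10⁷ m²/s².
v = 3500 m/s.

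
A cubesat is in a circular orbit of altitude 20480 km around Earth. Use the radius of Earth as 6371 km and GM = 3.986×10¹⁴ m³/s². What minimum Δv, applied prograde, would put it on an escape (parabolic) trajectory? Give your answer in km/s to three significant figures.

Δv ≈ 1.60 km/s

r = 6371 + 20480 = 26851 km = 2.6851×10⁷ m.
Circular speed v_c = √(μ/r) = 3853 m/s.
Escape speed v_esc = √(2μ/r) = √2 × v_c = 5449 m/s.
Δv = v_esc − v_c = 1596 m/s = 1.596 km/s.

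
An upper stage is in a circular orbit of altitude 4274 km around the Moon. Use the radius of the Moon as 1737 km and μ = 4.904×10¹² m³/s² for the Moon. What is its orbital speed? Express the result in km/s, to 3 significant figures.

r = 1737 + 4274 = 6011.0 km = 6.0110×10⁶ m.
For a circular orbit v = √(μ/r) = √(4.904×10¹² / 6.011×10⁶) = √(8.158×10⁵) = 903.2 m/s.
That is 0.9032 km/s.

v ≈ 0.903 km/s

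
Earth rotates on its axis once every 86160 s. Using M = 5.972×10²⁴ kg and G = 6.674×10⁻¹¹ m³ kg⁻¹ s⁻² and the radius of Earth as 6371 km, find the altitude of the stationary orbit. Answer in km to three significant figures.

μ = GM = 6.674×10⁻¹¹ × 5.972×10²⁴ = 3.986×10¹⁴ m³/s².
A synchronous orbit has period T, so by Kepler's third law a = (μT²/4π²)^(1/3).
μT²/4π² = 3.986×10¹⁴ × (8.616×10⁴)² / 39.48 = 7.495×10²² m³.
a = 4.216×10⁷ m = 42162 km.
Altitude h = a − R = 42162 − 6371 = 35791 km.

h_sync ≈ 35800 km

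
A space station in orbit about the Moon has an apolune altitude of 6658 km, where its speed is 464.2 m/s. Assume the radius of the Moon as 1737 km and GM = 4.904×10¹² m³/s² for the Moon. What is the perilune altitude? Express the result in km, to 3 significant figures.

r_a = 1737 + 6658 = 8395.0 km = 8.395×10⁶ m.
Specific energy ε = v²/2 − μ/r = -4.764×10⁵ J/kg, so a = −μ/(2ε) = 5.147×10⁶ m.
The apsides satisfy r_p + r_a = 2a, so the perilune radius is 2a − r_a = 1.899×10⁶ m = 1898.5 km.
Perilune altitude = 1898.5 − 1737 = 161.52 km.

perilune altitude ≈ 162 km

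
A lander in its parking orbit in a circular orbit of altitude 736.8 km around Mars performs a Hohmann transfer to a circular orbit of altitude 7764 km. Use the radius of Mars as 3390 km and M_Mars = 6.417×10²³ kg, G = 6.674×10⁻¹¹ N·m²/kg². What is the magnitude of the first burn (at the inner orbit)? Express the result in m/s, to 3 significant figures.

Δv ≈ 671 m/s

μ = GM = 6.674×10⁻¹¹ × 6.417×10²³ = 4.283×10¹³ m³/s².
r₁ = 3390 + 736.8 = 4126.8 km = 4.1268×10⁶ m.
r₂ = 3390 + 7764 = 11154 km = 1.1154×10⁷ m.
Transfer ellipse a_t = (r₁ + r₂)/2 = 7.640×10⁶ m.
At r₁: circular v_c1 = √(μ/r₁) = 3221 m/s; transfer-periapsis v_p = √[μ(2/r₁ − 1/a_t)] = 3892 m/s.
Δv₁ = v_p − v_c1 = 670.9 m/s.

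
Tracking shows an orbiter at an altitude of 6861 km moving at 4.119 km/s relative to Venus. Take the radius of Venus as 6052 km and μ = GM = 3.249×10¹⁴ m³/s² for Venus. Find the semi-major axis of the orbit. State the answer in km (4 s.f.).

a ≈ 9741 km

r = 6052 + 6861 = 12913 km = 1.291×10⁷ m.
Vis-viva rearranged: 1/a = 2/r − v²/μ = 1.549×10⁻⁷ − 5.222×10⁻⁸ = 1.027×10⁻⁷ m⁻¹.
a = 9.741×10⁶ m = 9740.6 km.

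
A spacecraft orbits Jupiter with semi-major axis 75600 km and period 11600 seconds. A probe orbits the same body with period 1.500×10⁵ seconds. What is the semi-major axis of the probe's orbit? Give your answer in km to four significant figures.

Kepler's third law: a³ ∝ T², so a₂ = a₁ (T₂/T₁)^(2/3).
T₂/T₁ = 12.93, (T₂/T₁)^(2/3) = 5.509.
a₂ = 75600 × 5.509 = 4.165×10⁵ km.

a₂ ≈ 4.165×10⁵ km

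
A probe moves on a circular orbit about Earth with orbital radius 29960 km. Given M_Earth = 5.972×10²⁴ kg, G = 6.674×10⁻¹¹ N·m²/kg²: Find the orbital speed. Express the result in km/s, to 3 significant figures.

μ = GM = 6.674×10⁻¹¹ × 5.972×10²⁴ = 3.986×10¹⁴ m³/s².
r = 29960 km = 2.996×10⁷ m.
For a circular orbit v = √(μ/r) = √(3.986×10¹⁴ / 2.996×10⁷) = √(1.330×10⁷) = 3647 m/s.
That is 3.647 km/s.

v ≈ 3.65 km/s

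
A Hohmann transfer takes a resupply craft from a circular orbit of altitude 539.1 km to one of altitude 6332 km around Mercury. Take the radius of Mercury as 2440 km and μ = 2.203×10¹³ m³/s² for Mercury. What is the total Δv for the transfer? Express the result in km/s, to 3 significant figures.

r₁ = 2440 + 539.1 = 2979.1 km = 2.9791×10⁶ m.
r₂ = 2440 + 6332 = 8772.0 km = 8.7720×10⁶ m.
Transfer ellipse a_t = (r₁ + r₂)/2 = 5.876×10⁶ m.
At r₁: circular v_c1 = √(μ/r₁) = 2719 m/s; transfer-periherm v_p = √[μ(2/r₁ − 1/a_t)] = 3323 m/s.
Δv₁ = v_p − v_c1 = 603.3 m/s.
At r₂: circular v_c2 = √(μ/r₂) = 1585 m/s; transfer-apoherm v_a = √[μ(2/r₂ − 1/a_t)] = 1128 m/s.
Δv₂ = v_c2 − v_a = 456.3 m/s.
Total Δv = Δv₁ + Δv₂ = 1060 m/s = 1.060 km/s.

Δv_total ≈ 1.06 km/s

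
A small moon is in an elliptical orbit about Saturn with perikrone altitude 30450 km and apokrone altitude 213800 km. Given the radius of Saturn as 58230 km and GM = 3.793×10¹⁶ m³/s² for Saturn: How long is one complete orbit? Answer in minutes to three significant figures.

T ≈ 1300 minutes

r_p = 58230 + 30450 = 88680 km = 8.8680×10⁷ m.
r_a = 58230 + 213800 = 272030 km = 2.7203×10⁸ m.
Semi-major axis a = (r_p + r_a)/2 = (88680 + 2.7203×10⁵)/2 = 1.8036×10⁵ km = 1.804×10⁸ m.
By Kepler's third law T = 2π√(a³/μ) = 2π × 1.244×10⁴ = 7.814×10⁴ s.
= 1302 minutes.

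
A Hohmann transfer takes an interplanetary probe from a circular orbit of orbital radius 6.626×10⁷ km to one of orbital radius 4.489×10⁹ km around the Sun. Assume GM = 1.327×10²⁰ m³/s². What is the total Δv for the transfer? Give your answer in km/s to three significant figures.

r₁ = 6.626×10⁷ km = 6.626×10¹⁰ m.
r₂ = 4.489×10⁹ km = 4.489×10¹² m.
Transfer ellipse a_t = (r₁ + r₂)/2 = 2.278×10¹² m.
At r₁: circular v_c1 = √(μ/r₁) = 44750 m/s; transfer-perihelion v_p = √[μ(2/r₁ − 1/a_t)] = 62830 m/s.
Δv₁ = v_p − v_c1 = 18070 m/s.
At r₂: circular v_c2 = √(μ/r₂) = 5437 m/s; transfer-aphelion v_a = √[μ(2/r₂ − 1/a_t)] = 927.4 m/s.
Δv₂ = v_c2 − v_a = 4510 m/s.
Total Δv = Δv₁ + Δv₂ = 22580 m/s = 22.58 km/s.

Δv_total ≈ 22.6 km/s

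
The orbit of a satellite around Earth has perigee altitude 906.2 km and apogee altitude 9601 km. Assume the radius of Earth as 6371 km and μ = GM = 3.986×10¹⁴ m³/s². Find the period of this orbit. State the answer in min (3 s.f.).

r_p = 6371 + 906.2 = 7277.2 km = 7.2772×10⁶ m.
r_a = 6371 + 9601 = 15972 km = 1.5972×10⁷ m.
Semi-major axis a = (r_p + r_a)/2 = (7277.2 + 15972)/2 = 11625 km = 1.162×10⁷ m.
By Kepler's third law T = 2π√(a³/μ) = 2π × 1.985×10³ = 1.247×10⁴ s.
= 207.9 min.

T ≈ 208 min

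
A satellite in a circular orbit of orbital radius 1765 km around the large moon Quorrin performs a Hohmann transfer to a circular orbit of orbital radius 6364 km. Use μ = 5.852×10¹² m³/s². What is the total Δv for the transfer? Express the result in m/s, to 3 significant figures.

Δv_total ≈ 785 m/s

r₁ = 1765 km = 1.765×10⁶ m.
r₂ = 6364 km = 6.364×10⁶ m.
Transfer ellipse a_t = (r₁ + r₂)/2 = 4.064×10⁶ m.
At r₁: circular v_c1 = √(μ/r₁) = 1821 m/s; transfer-periapsis v_p = √[μ(2/r₁ − 1/a_t)] = 2278 m/s.
Δv₁ = v_p − v_c1 = 457.6 m/s.
At r₂: circular v_c2 = √(μ/r₂) = 958.9 m/s; transfer-apoapsis v_a = √[μ(2/r₂ − 1/a_t)] = 631.9 m/s.
Δv₂ = v_c2 − v_a = 327.0 m/s.
Total Δv = Δv₁ + Δv₂ = 784.6 m/s.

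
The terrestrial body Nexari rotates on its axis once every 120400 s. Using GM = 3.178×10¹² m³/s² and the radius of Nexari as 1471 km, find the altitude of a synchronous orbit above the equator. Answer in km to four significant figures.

h_sync ≈ 9057 km

A synchronous orbit has period T, so by Kepler's third law a = (μT²/4π²)^(1/3).
μT²/4π² = 3.178×10¹² × (1.204×10⁵)² / 39.48 = 1.167×10²¹ m³.
a = 1.053×10⁷ m = 10528 km.
Altitude h = a − R = 10528 − 1471 = 9057.1 km.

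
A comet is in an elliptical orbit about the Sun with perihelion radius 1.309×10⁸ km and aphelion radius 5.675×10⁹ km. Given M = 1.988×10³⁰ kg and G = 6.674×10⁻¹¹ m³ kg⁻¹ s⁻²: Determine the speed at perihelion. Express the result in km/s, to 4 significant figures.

μ = GM = 6.674×10⁻¹¹ × 1.988×10³⁰ = 1.327×10²⁰ m³/s².
Semi-major axis a = (r_p + r_a)/2 = 2.9030×10⁹ km = 2.903×10¹² m.
Vis-viva: v² = μ(2/r − 1/a) = 1.327×10²⁰ × (1.528×10⁻¹¹ − 3.445×10⁻¹³) = 1.981×10⁹ m²/s².
v = 44510 m/s = 44.51 km/s.

v ≈ 44.51 km/s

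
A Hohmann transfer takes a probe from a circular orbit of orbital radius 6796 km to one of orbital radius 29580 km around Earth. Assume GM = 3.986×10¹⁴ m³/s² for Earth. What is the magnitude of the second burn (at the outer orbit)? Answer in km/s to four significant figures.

Δv ≈ 1.427 km/s

r₁ = 6796 km = 6.796×10⁶ m.
r₂ = 29580 km = 2.958×10⁷ m.
Transfer ellipse a_t = (r₁ + r₂)/2 = 1.819×10⁷ m.
At r₁: circular v_c1 = √(μ/r₁) = 7658 m/s; transfer-perigee v_p = √[μ(2/r₁ − 1/a_t)] = 9767 m/s.
At r₂: circular v_c2 = √(μ/r₂) = 3671 m/s; transfer-apogee v_a = √[μ(2/r₂ − 1/a_t)] = 2244 m/s.
Δv₂ = v_c2 − v_a = 1427 m/s.
= 1.427 km/s.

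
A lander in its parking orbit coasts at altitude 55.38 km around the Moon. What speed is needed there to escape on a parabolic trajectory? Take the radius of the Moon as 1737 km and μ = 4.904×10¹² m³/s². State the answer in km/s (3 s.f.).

r = 1737 + 55.38 = 1792.4 km = 1.7924×10⁶ m.
Escape speed v_esc = √(2μ/r) = √(2 × 4.904×10¹² / 1.792×10⁶) = √(5.472×10⁶) = 2339 m/s.
= 2.339 km/s.

v_esc ≈ 2.34 km/s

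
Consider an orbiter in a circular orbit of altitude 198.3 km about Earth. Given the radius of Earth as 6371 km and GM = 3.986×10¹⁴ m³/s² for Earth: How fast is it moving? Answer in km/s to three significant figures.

r = 6371 + 198.3 = 6569.3 km = 6.5693×10⁶ m.
For a circular orbit v = √(μ/r) = √(3.986×10¹⁴ / 6.569×10⁶) = √(6.068×10⁷) = 7789 m/s.
That is 7.789 km/s.

v ≈ 7.79 km/s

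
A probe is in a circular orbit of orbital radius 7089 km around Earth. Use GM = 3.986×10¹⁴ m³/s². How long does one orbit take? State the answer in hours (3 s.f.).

r = 7089 km = 7.089×10⁶ m.
Kepler's third law: T = 2π√(r³/μ) = 2π√((7.089×10⁶)³ / 3.986×10¹⁴).
r³/μ = 8.938×10⁵ s², so T = 2π × 9.454×10² = 5.940×10³ s.
Converting: 5.940×10³ s ÷ 3600 = 1.650 hours.

T ≈ 1.65 hours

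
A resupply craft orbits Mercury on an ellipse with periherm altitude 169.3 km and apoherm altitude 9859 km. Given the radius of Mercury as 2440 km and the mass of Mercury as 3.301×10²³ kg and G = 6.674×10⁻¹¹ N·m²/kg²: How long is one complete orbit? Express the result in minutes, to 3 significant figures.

μ = GM = 6.674×10⁻¹¹ × 3.301×10²³ = 2.203×10¹³ m³/s².
r_p = 2440 + 169.3 = 2609.3 km = 2.6093×10⁶ m.
r_a = 2440 + 9859 = 12299 km = 1.2299×10⁷ m.
Semi-major axis a = (r_p + r_a)/2 = (2609.3 + 12299)/2 = 7454.1 km = 7.454×10⁶ m.
By Kepler's third law T = 2π√(a³/μ) = 2π × 4.336×10³ = 2.724×10⁴ s.
= 454.1 minutes.

T ≈ 454 minutes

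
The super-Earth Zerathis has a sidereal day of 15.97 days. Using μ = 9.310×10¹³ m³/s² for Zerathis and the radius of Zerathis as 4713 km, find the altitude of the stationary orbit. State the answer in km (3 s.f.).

h_sync ≈ 1.60×10⁵ km

T = 15.97 days = 1.380×10⁶ s.
A synchronous orbit has period T, so by Kepler's third law a = (μT²/4π²)^(1/3).
μT²/4π² = 9.310×10¹³ × (1.380×10⁶)² / 39.48 = 4.490×10²⁴ m³.
a = 1.650×10⁸ m = 1.6497×10⁵ km.
Altitude h = a − R = 1.6497×10⁵ − 4713 = 1.6026×10⁵ km.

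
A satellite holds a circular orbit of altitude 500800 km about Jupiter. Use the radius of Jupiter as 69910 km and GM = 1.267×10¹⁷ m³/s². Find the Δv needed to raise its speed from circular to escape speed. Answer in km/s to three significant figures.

Δv ≈ 6.17 km/s

r = 69910 + 500800 = 570710 km = 5.7071×10⁸ m.
Circular speed v_c = √(μ/r) = 14900 m/s.
Escape speed v_esc = √(2μ/r) = √2 × v_c = 21070 m/s.
Δv = v_esc − v_c = 6172 m/s = 6.172 km/s.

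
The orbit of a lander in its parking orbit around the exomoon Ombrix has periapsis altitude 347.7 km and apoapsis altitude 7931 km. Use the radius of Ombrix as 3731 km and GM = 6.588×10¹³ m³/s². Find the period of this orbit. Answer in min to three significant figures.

r_p = 3731 + 347.7 = 4078.7 km = 4.0787×10⁶ m.
r_a = 3731 + 7931 = 11662 km = 1.1662×10⁷ m.
Semi-major axis a = (r_p + r_a)/2 = (4078.7 + 11662)/2 = 7870.4 km = 7.870×10⁶ m.
By Kepler's third law T = 2π√(a³/μ) = 2π × 2.720×10³ = 1.709×10⁴ s.
= 284.9 min.

T ≈ 285 min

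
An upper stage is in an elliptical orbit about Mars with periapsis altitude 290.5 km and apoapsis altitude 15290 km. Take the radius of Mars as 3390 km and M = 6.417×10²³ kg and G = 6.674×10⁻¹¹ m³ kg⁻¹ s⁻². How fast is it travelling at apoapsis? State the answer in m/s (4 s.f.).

μ = GM = 6.674×10⁻¹¹ × 6.417×10²³ = 4.283×10¹³ m³/s².
r_p = 3390 + 290.5 = 3680.5 km = 3.6805×10⁶ m.
r_a = 3390 + 15290 = 18680 km = 1.8680×10⁷ m.
Semi-major axis a = (r_p + r_a)/2 = 11180 km = 1.118×10⁷ m.
Vis-viva: v² = μ(2/r − 1/a) = 4.283×10¹³ × (1.071×10⁻⁷ − 8.944×10⁻⁸) = 7.547×10⁵ m²/s².
v = 868.8 m/s.

v ≈ 868.8 m/s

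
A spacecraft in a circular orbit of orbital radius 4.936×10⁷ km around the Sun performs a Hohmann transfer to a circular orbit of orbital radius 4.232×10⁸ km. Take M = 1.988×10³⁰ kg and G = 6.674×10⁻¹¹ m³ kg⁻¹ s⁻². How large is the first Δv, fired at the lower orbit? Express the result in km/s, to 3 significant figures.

Δv ≈ 17.5 km/s

μ = GM = 6.674×10⁻¹¹ × 1.988×10³⁰ = 1.327×10²⁰ m³/s².
r₁ = 4.936×10⁷ km = 4.936×10¹⁰ m.
r₂ = 4.232×10⁸ km = 4.232×10¹¹ m.
Transfer ellipse a_t = (r₁ + r₂)/2 = 2.363×10¹¹ m.
At r₁: circular v_c1 = √(μ/r₁) = 51850 m/s; transfer-perihelion v_p = √[μ(2/r₁ − 1/a_t)] = 69390 m/s.
Δv₁ = v_p − v_c1 = 17540 m/s.
= 17.54 km/s.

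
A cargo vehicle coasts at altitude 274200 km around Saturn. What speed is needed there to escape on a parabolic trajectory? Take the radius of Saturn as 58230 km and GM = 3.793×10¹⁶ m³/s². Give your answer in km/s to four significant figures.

v_esc ≈ 15.11 km/s

r = 58230 + 274200 = 332430 km = 3.3243×10⁸ m.
Escape speed v_esc = √(2μ/r) = √(2 × 3.793×10¹⁶ / 3.324×10⁸) = √(2.282×10⁸) = 15110 m/s.
= 15.11 km/s.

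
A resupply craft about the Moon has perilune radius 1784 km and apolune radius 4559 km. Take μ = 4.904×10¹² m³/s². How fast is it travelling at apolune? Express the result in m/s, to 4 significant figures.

Semi-major axis a = (r_p + r_a)/2 = 3171.5 km = 3.172×10⁶ m.
Vis-viva: v² = μ(2/r − 1/a) = 4.904×10¹² × (4.387×10⁻⁷ − 3.153×10⁻⁷) = 6.051×10⁵ m²/s².
v = 777.9 m/s.

v ≈ 777.9 m/s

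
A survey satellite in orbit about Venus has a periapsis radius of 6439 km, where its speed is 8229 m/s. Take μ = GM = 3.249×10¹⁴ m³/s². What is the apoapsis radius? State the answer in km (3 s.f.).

apoapsis radius ≈ 13100 km

r_p = 6.439×10⁶ m.
Specific energy ε = v²/2 − μ/r = -1.660×10⁷ J/kg, so a = −μ/(2ε) = 9.786×10⁶ m.
The apsides satisfy r_p + r_a = 2a, so the apoapsis radius is 2a − r_p = 1.313×10⁷ m = 13133 km.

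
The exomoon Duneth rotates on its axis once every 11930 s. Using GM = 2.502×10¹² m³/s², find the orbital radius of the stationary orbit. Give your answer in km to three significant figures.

r_sync ≈ 2080 km

A synchronous orbit has period T, so by Kepler's third law a = (μT²/4π²)^(1/3).
μT²/4π² = 2.502×10¹² × (1.193×10⁴)² / 39.48 = 9.020×10¹⁸ m³.
a = 2.082×10⁶ m = 2081.6 km.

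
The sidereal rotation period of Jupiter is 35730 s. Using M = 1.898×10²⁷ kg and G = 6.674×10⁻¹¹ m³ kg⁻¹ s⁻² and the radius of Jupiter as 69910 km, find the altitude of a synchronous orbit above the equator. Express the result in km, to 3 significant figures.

h_sync ≈ 90100 km

μ = GM = 6.674×10⁻¹¹ × 1.898×10²⁷ = 1.267×10¹⁷ m³/s².
A synchronous orbit has period T, so by Kepler's third law a = (μT²/4π²)^(1/3).
μT²/4π² = 1.267×10¹⁷ × (3.573×10⁴)² / 39.48 = 4.096×10²⁴ m³.
a = 1.600×10⁸ m = 1.6000×10⁵ km.
Altitude h = a − R = 1.6000×10⁵ − 69910 = 90094 km.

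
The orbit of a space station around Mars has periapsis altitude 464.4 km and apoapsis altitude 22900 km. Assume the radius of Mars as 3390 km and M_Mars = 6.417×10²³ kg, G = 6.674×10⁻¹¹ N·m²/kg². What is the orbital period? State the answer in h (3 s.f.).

μ = GM = 6.674×10⁻¹¹ × 6.417×10²³ = 4.283×10¹³ m³/s².
r_p = 3390 + 464.4 = 3854.4 km = 3.8544×10⁶ m.
r_a = 3390 + 22900 = 26290 km = 2.6290×10⁷ m.
Semi-major axis a = (r_p + r_a)/2 = (3854.4 + 26290)/2 = 15072 km = 1.507×10⁷ m.
By Kepler's third law T = 2π√(a³/μ) = 2π × 8.941×10³ = 5.618×10⁴ s.
= 15.61 h.

T ≈ 15.6 h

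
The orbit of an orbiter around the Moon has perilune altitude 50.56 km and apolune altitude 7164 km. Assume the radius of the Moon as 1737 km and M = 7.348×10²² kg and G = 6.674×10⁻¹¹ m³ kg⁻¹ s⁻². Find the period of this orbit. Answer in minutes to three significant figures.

T ≈ 584 minutes

μ = GM = 6.674×10⁻¹¹ × 7.348×10²² = 4.904×10¹² m³/s².
r_p = 1737 + 50.56 = 1787.6 km = 1.7876×10⁶ m.
r_a = 1737 + 7164 = 8901.0 km = 8.9010×10⁶ m.
Semi-major axis a = (r_p + r_a)/2 = (1787.6 + 8901.0)/2 = 5344.3 km = 5.344×10⁶ m.
By Kepler's third law T = 2π√(a³/μ) = 2π × 5.579×10³ = 3.505×10⁴ s.
= 584.2 minutes.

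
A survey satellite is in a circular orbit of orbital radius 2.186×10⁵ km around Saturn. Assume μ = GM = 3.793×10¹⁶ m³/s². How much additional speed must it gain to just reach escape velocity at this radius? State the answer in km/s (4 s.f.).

Δv ≈ 5.456 km/s

r = 2.186×10⁵ km = 2.186×10⁸ m.
Circular speed v_c = √(μ/r) = 13170 m/s.
Escape speed v_esc = √(2μ/r) = √2 × v_c = 18630 m/s.
Δv = v_esc − v_c = 5456 m/s = 5.456 km/s.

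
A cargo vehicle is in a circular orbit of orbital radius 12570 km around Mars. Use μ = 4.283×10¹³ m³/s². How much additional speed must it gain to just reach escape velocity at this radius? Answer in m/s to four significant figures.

Δv ≈ 764.6 m/s

r = 12570 km = 1.257×10⁷ m.
Circular speed v_c = √(μ/r) = 1846 m/s.
Escape speed v_esc = √(2μ/r) = √2 × v_c = 2610 m/s.
Δv = v_esc − v_c = 764.6 m/s.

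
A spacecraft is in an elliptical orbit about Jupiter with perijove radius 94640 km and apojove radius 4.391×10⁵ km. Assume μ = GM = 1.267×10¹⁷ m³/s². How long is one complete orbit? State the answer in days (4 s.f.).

Semi-major axis a = (r_p + r_a)/2 = (94640 + 4.3910×10⁵)/2 = 2.6687×10⁵ km = 2.669×10⁸ m.
By Kepler's third law T = 2π√(a³/μ) = 2π × 1.225×10⁴ = 7.696×10⁴ s.
= 0.8907 days.

T ≈ 0.8907 days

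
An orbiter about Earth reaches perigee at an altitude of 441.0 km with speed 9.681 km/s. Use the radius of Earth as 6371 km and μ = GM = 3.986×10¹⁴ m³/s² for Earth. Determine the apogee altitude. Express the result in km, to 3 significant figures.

apogee altitude ≈ 21000 km

r_p = 6371 + 441.0 = 6812.0 km = 6.812×10⁶ m.
Specific energy ε = v²/2 − μ/r = -1.165×10⁷ J/kg, so a = −μ/(2ε) = 1.710×10⁷ m.
The apsides satisfy r_p + r_a = 2a, so the apogee radius is 2a − r_p = 2.739×10⁷ m = 27392 km.
Apogee altitude = 27392 − 6371 = 21021 km.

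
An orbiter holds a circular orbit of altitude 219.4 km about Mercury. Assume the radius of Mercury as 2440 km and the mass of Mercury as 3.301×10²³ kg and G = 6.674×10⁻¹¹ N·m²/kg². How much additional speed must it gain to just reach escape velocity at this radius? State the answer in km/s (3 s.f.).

μ = GM = 6.674×10⁻¹¹ × 3.301×10²³ = 2.203×10¹³ m³/s².
r = 2440 + 219.4 = 2659.4 km = 2.6594×10⁶ m.
Circular speed v_c = √(μ/r) = 2878 m/s.
Escape speed v_esc = √(2μ/r) = √2 × v_c = 4070 m/s.
Δv = v_esc − v_c = 1192 m/s = 1.192 km/s.

Δv ≈ 1.19 km/s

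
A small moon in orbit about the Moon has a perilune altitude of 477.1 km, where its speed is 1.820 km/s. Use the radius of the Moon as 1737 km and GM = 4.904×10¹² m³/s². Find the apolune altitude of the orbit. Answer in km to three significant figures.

r_p = 1737 + 477.1 = 2214.1 km = 2.214×10⁶ m.
Specific energy ε = v²/2 − μ/r = -5.587×10⁵ J/kg, so a = −μ/(2ε) = 4.389×10⁶ m.
The apsides satisfy r_p + r_a = 2a, so the apolune radius is 2a − r_p = 6.563×10⁶ m = 6563.5 km.
Apolune altitude = 6563.5 − 1737 = 4826.5 km.

apolune altitude ≈ 4830 km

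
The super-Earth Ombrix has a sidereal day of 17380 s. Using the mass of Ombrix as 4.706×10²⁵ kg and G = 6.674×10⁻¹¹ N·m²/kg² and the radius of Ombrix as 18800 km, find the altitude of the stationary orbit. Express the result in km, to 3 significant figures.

h_sync ≈ 10100 km

μ = GM = 6.674×10⁻¹¹ × 4.706×10²⁵ = 3.141×10¹⁵ m³/s².
A synchronous orbit has period T, so by Kepler's third law a = (μT²/4π²)^(1/3).
μT²/4π² = 3.141×10¹⁵ × (1.738×10⁴)² / 39.48 = 2.403×10²² m³.
a = 2.886×10⁷ m = 28858 km.
Altitude h = a − R = 28858 − 18800 = 10058 km.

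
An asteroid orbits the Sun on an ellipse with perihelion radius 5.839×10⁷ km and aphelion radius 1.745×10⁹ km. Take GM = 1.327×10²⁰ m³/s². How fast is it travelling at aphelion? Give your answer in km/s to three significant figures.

v ≈ 2.22 km/s

Semi-major axis a = (r_p + r_a)/2 = 9.0170×10⁸ km = 9.017×10¹¹ m.
Vis-viva: v² = μ(2/r − 1/a) = 1.327×10²⁰ × (1.146×10⁻¹² − 1.109×10⁻¹²) = 4.924×10⁶ m²/s².
v = 2219 m/s = 2.219 km/s.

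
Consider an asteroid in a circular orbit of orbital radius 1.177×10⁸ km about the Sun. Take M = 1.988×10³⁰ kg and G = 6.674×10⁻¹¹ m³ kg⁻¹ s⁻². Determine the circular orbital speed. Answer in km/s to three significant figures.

v ≈ 33.6 km/s

μ = GM = 6.674×10⁻¹¹ × 1.988×10³⁰ = 1.327×10²⁰ m³/s².
r = 1.177×10⁸ km = 1.177×10¹¹ m.
For a circular orbit v = √(μ/r) = √(1.327×10²⁰ / 1.177×10¹¹) = √(1.127×10⁹) = 33570 m/s.
That is 33.57 km/s.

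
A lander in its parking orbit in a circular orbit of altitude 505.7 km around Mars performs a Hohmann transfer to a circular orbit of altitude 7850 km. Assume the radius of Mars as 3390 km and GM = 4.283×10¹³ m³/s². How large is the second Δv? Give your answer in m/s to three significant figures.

Δv ≈ 552 m/s

r₁ = 3390 + 505.7 = 3895.7 km = 3.8957×10⁶ m.
r₂ = 3390 + 7850 = 11240 km = 1.1240×10⁷ m.
Transfer ellipse a_t = (r₁ + r₂)/2 = 7.568×10⁶ m.
At r₁: circular v_c1 = √(μ/r₁) = 3316 m/s; transfer-periapsis v_p = √[μ(2/r₁ − 1/a_t)] = 4041 m/s.
At r₂: circular v_c2 = √(μ/r₂) = 1952 m/s; transfer-apoapsis v_a = √[μ(2/r₂ − 1/a_t)] = 1401 m/s.
Δv₂ = v_c2 − v_a = 551.5 m/s.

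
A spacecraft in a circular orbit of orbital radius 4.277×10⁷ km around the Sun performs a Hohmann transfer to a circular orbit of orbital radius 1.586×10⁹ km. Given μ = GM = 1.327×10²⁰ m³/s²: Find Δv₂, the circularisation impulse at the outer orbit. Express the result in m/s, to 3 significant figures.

r₁ = 4.277×10⁷ km = 4.277×10¹⁰ m.
r₂ = 1.586×10⁹ km = 1.586×10¹² m.
Transfer ellipse a_t = (r₁ + r₂)/2 = 8.144×10¹¹ m.
At r₁: circular v_c1 = √(μ/r₁) = 55700 m/s; transfer-perihelion v_p = √[μ(2/r₁ − 1/a_t)] = 77730 m/s.
At r₂: circular v_c2 = √(μ/r₂) = 9147 m/s; transfer-aphelion v_a = √[μ(2/r₂ − 1/a_t)] = 2096 m/s.
Δv₂ = v_c2 − v_a = 7051 m/s.

Δv ≈ 7050 m/s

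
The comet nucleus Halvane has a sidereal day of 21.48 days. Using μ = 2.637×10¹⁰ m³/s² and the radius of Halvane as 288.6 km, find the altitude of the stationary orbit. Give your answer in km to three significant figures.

h_sync ≈ 12900 km

T = 21.48 days = 1.856×10⁶ s.
A synchronous orbit has period T, so by Kepler's third law a = (μT²/4π²)^(1/3).
μT²/4π² = 2.637×10¹⁰ × (1.856×10⁶)² / 39.48 = 2.301×10²¹ m³.
a = 1.320×10⁷ m = 13201 km.
Altitude h = a − R = 13201 − 288.6 = 12913 km.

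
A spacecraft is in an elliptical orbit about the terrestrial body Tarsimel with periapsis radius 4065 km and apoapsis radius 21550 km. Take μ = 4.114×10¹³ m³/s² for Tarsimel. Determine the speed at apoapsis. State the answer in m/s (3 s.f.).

v ≈ 778 m/s

Semi-major axis a = (r_p + r_a)/2 = 12808 km = 1.281×10⁷ m.
Vis-viva: v² = μ(2/r − 1/a) = 4.114×10¹³ × (9.281×10⁻⁸ − 7.808×10⁻⁸) = 6.059×10⁵ m²/s².
v = 778.4 m/s.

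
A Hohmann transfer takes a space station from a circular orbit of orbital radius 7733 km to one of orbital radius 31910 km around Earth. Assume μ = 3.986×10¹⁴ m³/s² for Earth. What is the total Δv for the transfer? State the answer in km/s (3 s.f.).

Δv_total ≈ 3.26 km/s

r₁ = 7733 km = 7.733×10⁶ m.
r₂ = 31910 km = 3.191×10⁷ m.
Transfer ellipse a_t = (r₁ + r₂)/2 = 1.982×10⁷ m.
At r₁: circular v_c1 = √(μ/r₁) = 7180 m/s; transfer-perigee v_p = √[μ(2/r₁ − 1/a_t)] = 9109 m/s.
Δv₁ = v_p − v_c1 = 1930 m/s.
At r₂: circular v_c2 = √(μ/r₂) = 3534 m/s; transfer-apogee v_a = √[μ(2/r₂ − 1/a_t)] = 2208 m/s.
Δv₂ = v_c2 − v_a = 1327 m/s.
Total Δv = Δv₁ + Δv₂ = 3257 m/s = 3.257 km/s.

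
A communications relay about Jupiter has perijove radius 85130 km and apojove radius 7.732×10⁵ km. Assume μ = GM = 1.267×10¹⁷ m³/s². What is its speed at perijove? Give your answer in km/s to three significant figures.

v ≈ 51.8 km/s

Semi-major axis a = (r_p + r_a)/2 = 4.2916×10⁵ km = 4.292×10⁸ m.
Vis-viva: v² = μ(2/r − 1/a) = 1.267×10¹⁷ × (2.349×10⁻⁸ − 2.330×10⁻⁹) = 2.681×10⁹ m²/s².
v = 51780 m/s = 51.78 km/s.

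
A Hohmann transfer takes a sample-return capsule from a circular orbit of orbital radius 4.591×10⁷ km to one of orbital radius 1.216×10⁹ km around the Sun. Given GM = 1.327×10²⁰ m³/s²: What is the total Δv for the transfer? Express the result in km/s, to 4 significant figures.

r₁ = 4.591×10⁷ km = 4.591×10¹⁰ m.
r₂ = 1.216×10⁹ km = 1.216×10¹² m.
Transfer ellipse a_t = (r₁ + r₂)/2 = 6.310×10¹¹ m.
At r₁: circular v_c1 = √(μ/r₁) = 53760 m/s; transfer-perihelion v_p = √[μ(2/r₁ − 1/a_t)] = 74640 m/s.
Δv₁ = v_p − v_c1 = 20870 m/s.
At r₂: circular v_c2 = √(μ/r₂) = 10450 m/s; transfer-aphelion v_a = √[μ(2/r₂ − 1/a_t)] = 2818 m/s.
Δv₂ = v_c2 − v_a = 7629 m/s.
Total Δv = Δv₁ + Δv₂ = 28500 m/s = 28.50 km/s.

Δv_total ≈ 28.50 km/s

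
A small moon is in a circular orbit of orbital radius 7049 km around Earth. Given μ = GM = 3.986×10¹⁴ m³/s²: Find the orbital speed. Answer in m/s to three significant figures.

r = 7049 km = 7.049×10⁶ m.
For a circular orbit v = √(μ/r) = √(3.986×10¹⁴ / 7.049×10⁶) = √(5.655×10⁷) = 7520 m/s.

v ≈ 7520 m/s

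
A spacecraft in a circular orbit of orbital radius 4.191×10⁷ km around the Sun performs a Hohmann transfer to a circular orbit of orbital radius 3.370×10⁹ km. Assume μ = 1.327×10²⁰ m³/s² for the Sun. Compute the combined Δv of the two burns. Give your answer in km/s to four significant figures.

Δv_total ≈ 28.11 km/s

r₁ = 4.191×10⁷ km = 4.191×10¹⁰ m.
r₂ = 3.370×10⁹ km = 3.370×10¹² m.
Transfer ellipse a_t = (r₁ + r₂)/2 = 1.706×10¹² m.
At r₁: circular v_c1 = √(μ/r₁) = 56270 m/s; transfer-perihelion v_p = √[μ(2/r₁ − 1/a_t)] = 79090 m/s.
Δv₁ = v_p − v_c1 = 22820 m/s.
At r₂: circular v_c2 = √(μ/r₂) = 6275 m/s; transfer-aphelion v_a = √[μ(2/r₂ − 1/a_t)] = 983.5 m/s.
Δv₂ = v_c2 − v_a = 5292 m/s.
Total Δv = Δv₁ + Δv₂ = 28110 m/s = 28.11 km/s.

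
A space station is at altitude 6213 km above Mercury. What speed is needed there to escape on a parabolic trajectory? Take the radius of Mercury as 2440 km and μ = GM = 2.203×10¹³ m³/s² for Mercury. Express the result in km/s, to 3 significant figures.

r = 2440 + 6213 = 8653.0 km = 8.6530×10⁶ m.
Escape speed v_esc = √(2μ/r) = √(2 × 2.203×10¹³ / 8.653×10⁶) = √(5.092×10⁶) = 2257 m/s.
= 2.257 km/s.

v_esc ≈ 2.26 km/s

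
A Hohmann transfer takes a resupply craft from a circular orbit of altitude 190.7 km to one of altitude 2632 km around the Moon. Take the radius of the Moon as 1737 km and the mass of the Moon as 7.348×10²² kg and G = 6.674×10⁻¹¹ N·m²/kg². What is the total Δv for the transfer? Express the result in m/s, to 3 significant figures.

μ = GM = 6.674×10⁻¹¹ × 7.348×10²² = 4.904×10¹² m³/s².
r₁ = 1737 + 190.7 = 1927.7 km = 1.9277×10⁶ m.
r₂ = 1737 + 2632 = 4369.0 km = 4.3690×10⁶ m.
Transfer ellipse a_t = (r₁ + r₂)/2 = 3.148×10⁶ m.
At r₁: circular v_c1 = √(μ/r₁) = 1595 m/s; transfer-perilune v_p = √[μ(2/r₁ − 1/a_t)] = 1879 m/s.
Δv₁ = v_p − v_c1 = 283.9 m/s.
At r₂: circular v_c2 = √(μ/r₂) = 1059 m/s; transfer-apolune v_a = √[μ(2/r₂ − 1/a_t)] = 829.0 m/s.
Δv₂ = v_c2 − v_a = 230.4 m/s.
Total Δv = Δv₁ + Δv₂ = 514.4 m/s.

Δv_total ≈ 514 m/s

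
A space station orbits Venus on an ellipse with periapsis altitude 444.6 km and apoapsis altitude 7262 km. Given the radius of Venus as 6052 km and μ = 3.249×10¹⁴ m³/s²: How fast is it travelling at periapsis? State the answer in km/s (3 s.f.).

r_p = 6052 + 444.6 = 6496.6 km = 6.4966×10⁶ m.
r_a = 6052 + 7262 = 13314 km = 1.3314×10⁷ m.
Semi-major axis a = (r_p + r_a)/2 = 9905.3 km = 9.905×10⁶ m.
Vis-viva: v² = μ(2/r − 1/a) = 3.249×10¹⁴ × (3.079×10⁻⁷ − 1.010×10⁻⁷) = 6.722×10⁷ m²/s².
v = 8199 m/s = 8.199 km/s.

v ≈ 8.20 km/s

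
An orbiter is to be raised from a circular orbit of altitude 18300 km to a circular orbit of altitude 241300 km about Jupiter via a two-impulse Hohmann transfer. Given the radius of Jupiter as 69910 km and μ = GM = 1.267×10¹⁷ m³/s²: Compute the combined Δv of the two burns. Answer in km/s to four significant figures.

r₁ = 69910 + 18300 = 88210 km = 8.8210×10⁷ m.
r₂ = 69910 + 241300 = 311210 km = 3.1121×10⁸ m.
Transfer ellipse a_t = (r₁ + r₂)/2 = 1.997×10⁸ m.
At r₁: circular v_c1 = √(μ/r₁) = 37900 m/s; transfer-perijove v_p = √[μ(2/r₁ − 1/a_t)] = 47310 m/s.
Δv₁ = v_p − v_c1 = 9411 m/s.
At r₂: circular v_c2 = √(μ/r₂) = 20180 m/s; transfer-apojove v_a = √[μ(2/r₂ − 1/a_t)] = 13410 m/s.
Δv₂ = v_c2 − v_a = 6767 m/s.
Total Δv = Δv₁ + Δv₂ = 16180 m/s = 16.18 km/s.

Δv_total ≈ 16.18 km/s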